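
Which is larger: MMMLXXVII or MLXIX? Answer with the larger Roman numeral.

MMMLXXVII = 3077
MLXIX = 1069
3077 is larger

MMMLXXVII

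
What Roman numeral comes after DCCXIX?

DCCXIX = 719, so the next integer is 719 + 1 = 720

DCCXX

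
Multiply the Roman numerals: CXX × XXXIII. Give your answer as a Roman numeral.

CXX = 120
XXXIII = 33
120 × 33 = 3960

MMMCMLX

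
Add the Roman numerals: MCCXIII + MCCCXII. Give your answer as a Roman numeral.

MCCXIII = 1213
MCCCXII = 1312
1213 + 1312 = 2525

MMDXXV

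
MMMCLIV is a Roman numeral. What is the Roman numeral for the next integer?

MMMCLIV = 3154, so the next integer is 3154 + 1 = 3155

MMMCLV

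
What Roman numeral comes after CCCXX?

CCCXX = 320; next is 321

CCCXXI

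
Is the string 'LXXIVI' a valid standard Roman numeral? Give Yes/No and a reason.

'LXXIVI': I cannot come right after the subtractive pair IV: once I is subtracted in IV, the next symbol must be smaller than I

No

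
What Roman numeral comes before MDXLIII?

MDXLIII = 1543, so the previous integer is 1543 - 1 = 1542

MDXLII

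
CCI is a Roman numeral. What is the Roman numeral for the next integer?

CCI = 201, so the next integer is 201 + 1 = 202

CCII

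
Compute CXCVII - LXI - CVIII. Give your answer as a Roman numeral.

CXCVII = 197, LXI = 61, CVIII = 108
197 - 61 = 136
136 - 108 = 28

XXVIII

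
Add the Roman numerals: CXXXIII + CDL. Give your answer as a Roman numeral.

CXXXIII = 133
CDL = 450
133 + 450 = 583

DLXXXIII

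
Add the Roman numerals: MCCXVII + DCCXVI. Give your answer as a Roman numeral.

MCCXVII = 1217
DCCXVI = 716
1217 + 716 = 1933

MCMXXXIII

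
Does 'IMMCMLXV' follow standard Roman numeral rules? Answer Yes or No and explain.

'IMMCMLXV': Invalid subtractive combination: IM

No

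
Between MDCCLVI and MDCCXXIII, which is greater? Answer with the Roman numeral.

MDCCLVI = 1756
MDCCXXIII = 1723
1756 is larger

MDCCLVI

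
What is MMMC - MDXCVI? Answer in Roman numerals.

MMMC = 3100
MDXCVI = 1596
3100 - 1596 = 1504

MDIV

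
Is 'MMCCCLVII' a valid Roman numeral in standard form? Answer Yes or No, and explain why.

'MMCCCLVII': Check the rules: uses only the symbols I, V, X, L, C, D, M; no symbol is repeated more than three times in a row; V, L and D each appear at most once; no smaller symbol precedes a larger one (values never increase from left to right). Value: M (1000) + M (1000) + C (100) + C (100) + C (100) + L (50) + V (5) + I (1) + I (1) = 2357. So it is a valid standard Roman numeral.

Yes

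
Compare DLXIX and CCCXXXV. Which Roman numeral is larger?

DLXIX = 569
CCCXXXV = 335
569 is larger

DLXIX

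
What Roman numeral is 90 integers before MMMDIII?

MMMDIII = 3503
3503 - 90 = 3413

MMMCDXIII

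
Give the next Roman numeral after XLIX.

XLIX = 49; next is 50

L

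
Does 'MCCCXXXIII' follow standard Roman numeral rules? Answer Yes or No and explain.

'MCCCXXXIII': Check the rules: uses only the symbols I, V, X, L, C, D, M; no symbol is repeated more than three times in a row; V, L and D each appear at most once; no smaller symbol precedes a larger one (values never increase from left to right). Value: M (1000) + C (100) + C (100) + C (100) + X (10) + X (10) + X (10) + I (1) + I (1) + I (1) = 1333. So it is a valid standard Roman numeral.

Yes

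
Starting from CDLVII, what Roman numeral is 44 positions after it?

CDLVII = 457
457 + 44 = 501

DI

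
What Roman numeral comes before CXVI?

CXVI = 116, so the previous integer is 116 - 1 = 115

CXV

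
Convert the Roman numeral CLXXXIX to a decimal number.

CLXXXIX: C=100, L=50, X=10, X=10, X=10, IX=9
100 + 50 + 10 + 10 + 10 + 9 = 189

189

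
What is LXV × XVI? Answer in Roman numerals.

LXV = 65
XVI = 16
65 × 16 = 1040

MXL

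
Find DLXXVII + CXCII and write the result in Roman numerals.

DLXXVII = 577
CXCII = 192
577 + 192 = 769

DCCLXIX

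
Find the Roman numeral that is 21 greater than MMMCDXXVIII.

MMMCDXXVIII = 3428
3428 + 21 = 3449

MMMCDXLIX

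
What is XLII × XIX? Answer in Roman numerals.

XLII = 42
XIX = 19
42 × 19 = 798

DCCXCVIII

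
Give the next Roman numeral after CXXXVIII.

CXXXVIII = 138, so the next integer is 138 + 1 = 139

CXXXIX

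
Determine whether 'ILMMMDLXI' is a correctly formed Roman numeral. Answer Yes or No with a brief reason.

'ILMMMDLXI': L should not appear more than once

No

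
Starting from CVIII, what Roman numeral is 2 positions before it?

CVIII = 108
108 - 2 = 106

CVI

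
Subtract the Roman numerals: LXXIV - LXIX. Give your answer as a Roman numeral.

LXXIV = 74
LXIX = 69
74 - 69 = 5

V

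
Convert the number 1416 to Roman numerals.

Convert 1416 to Roman numerals:
  1416 contains 1×1000 (M)
  416 contains 1×400 (CD)
  16 contains 1×10 (X)
  6 contains 1×5 (V)
  1 contains 1×1 (I)

MCDXVI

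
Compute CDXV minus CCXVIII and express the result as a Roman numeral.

CDXV = 415
CCXVIII = 218
415 - 218 = 197

CXCVII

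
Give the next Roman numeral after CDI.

CDI = 401, so the next integer is 401 + 1 = 402

CDII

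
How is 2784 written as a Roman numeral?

Convert 2784 to Roman numerals:
  2784 contains 2×1000 (MM)
  784 contains 1×500 (D)
  284 contains 2×100 (CC)
  84 contains 1×50 (L)
  34 contains 3×10 (XXX)
  4 contains 1×4 (IV)

MMDCCLXXXIV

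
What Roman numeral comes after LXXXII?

LXXXII = 82, so the next integer is 82 + 1 = 83

LXXXIII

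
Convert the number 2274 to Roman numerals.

Convert 2274 to Roman numerals:
  2274 contains 2×1000 (MM)
  274 contains 2×100 (CC)
  74 contains 1×50 (L)
  24 contains 2×10 (XX)
  4 contains 1×4 (IV)

MMCCLXXIV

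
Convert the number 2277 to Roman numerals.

Convert 2277 to Roman numerals:
  2277 contains 2×1000 (MM)
  277 contains 2×100 (CC)
  77 contains 1×50 (L)
  27 contains 2×10 (XX)
  7 contains 1×5 (V)
  2 contains 2×1 (II)

MMCCLXXVII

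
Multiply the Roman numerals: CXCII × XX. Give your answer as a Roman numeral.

CXCII = 192
XX = 20
192 × 20 = 3840

MMMDCCCXL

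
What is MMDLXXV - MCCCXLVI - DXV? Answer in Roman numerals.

MMDLXXV = 2575, MCCCXLVI = 1346, DXV = 515
2575 - 1346 = 1229
1229 - 515 = 714

DCCXIV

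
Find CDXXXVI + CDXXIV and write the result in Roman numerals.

CDXXXVI = 436
CDXXIV = 424
436 + 424 = 860

DCCCLX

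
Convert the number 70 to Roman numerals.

Convert 70 to Roman numerals:
  70 contains 1×50 (L)
  20 contains 2×10 (XX)

LXX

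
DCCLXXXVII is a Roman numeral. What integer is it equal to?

DCCLXXXVII: D=500, C=100, C=100, L=50, X=10, X=10, X=10, V=5, I=1, I=1
500 + 100 + 100 + 50 + 10 + 10 + 10 + 5 + 1 + 1 = 787

787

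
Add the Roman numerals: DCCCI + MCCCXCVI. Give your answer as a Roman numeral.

DCCCI = 801
MCCCXCVI = 1396
801 + 1396 = 2197

MMCXCVII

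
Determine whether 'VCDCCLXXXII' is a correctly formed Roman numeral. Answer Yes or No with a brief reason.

'VCDCCLXXXII': Invalid subtractive combination: VC

No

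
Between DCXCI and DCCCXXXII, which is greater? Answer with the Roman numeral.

DCXCI = 691
DCCCXXXII = 832
832 is larger

DCCCXXXII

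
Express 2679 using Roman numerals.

Convert 2679 to Roman numerals:
  2679 contains 2×1000 (MM)
  679 contains 1×500 (D)
  179 contains 1×100 (C)
  79 contains 1×50 (L)
  29 contains 2×10 (XX)
  9 contains 1×9 (IX)

MMDCLXXIX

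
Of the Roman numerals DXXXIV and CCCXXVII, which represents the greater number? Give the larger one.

DXXXIV = 534
CCCXXVII = 327
534 is larger

DXXXIV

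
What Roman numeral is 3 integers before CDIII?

CDIII = 403
403 - 3 = 400

CD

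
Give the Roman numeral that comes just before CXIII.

CXIII = 113; previous is 112

CXII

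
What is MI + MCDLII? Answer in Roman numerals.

MI = 1001
MCDLII = 1452
1001 + 1452 = 2453

MMCDLIII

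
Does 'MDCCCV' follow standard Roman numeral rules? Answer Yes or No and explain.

'MDCCCV': Check the rules: uses only the symbols I, V, X, L, C, D, M; no symbol is repeated more than three times in a row; V, L and D each appear at most once; no smaller symbol precedes a larger one (values never increase from left to right). Value: M (1000) + D (500) + C (100) + C (100) + C (100) + V (5) = 1805. So it is a valid standard Roman numeral.

Yes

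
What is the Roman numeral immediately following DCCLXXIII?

DCCLXXIII = 773; next is 774

DCCLXXIV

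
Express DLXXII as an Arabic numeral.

DLXXII: D=500, L=50, X=10, X=10, I=1, I=1
500 + 50 + 10 + 10 + 1 + 1 = 572

572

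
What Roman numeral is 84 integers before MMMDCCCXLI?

MMMDCCCXLI = 3841
3841 - 84 = 3757

MMMDCCLVII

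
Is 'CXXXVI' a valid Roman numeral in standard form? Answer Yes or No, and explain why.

'CXXXVI': Check the rules: uses only the symbols I, V, X, L, C, D, M; no symbol is repeated more than three times in a row; V, L and D each appear at most once; no smaller symbol precedes a larger one (values never increase from left to right). Value: C (100) + X (10) + X (10) + X (10) + V (5) + I (1) = 136. So it is a valid standard Roman numeral.

Yes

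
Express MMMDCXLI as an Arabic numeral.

MMMDCXLI: M=1000, M=1000, M=1000, D=500, C=100, XL=40, I=1
1000 + 1000 + 1000 + 500 + 100 + 40 + 1 = 3641

3641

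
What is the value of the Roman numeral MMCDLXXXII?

MMCDLXXXII: M=1000, M=1000, CD=400, L=50, X=10, X=10, X=10, I=1, I=1
1000 + 1000 + 400 + 50 + 10 + 10 + 10 + 1 + 1 = 2482

2482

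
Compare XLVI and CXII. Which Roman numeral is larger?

XLVI = 46
CXII = 112
112 is larger

CXII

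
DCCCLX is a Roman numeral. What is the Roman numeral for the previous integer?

DCCCLX = 860, so the previous integer is 860 - 1 = 859

DCCCLIX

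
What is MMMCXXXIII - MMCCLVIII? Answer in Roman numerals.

MMMCXXXIII = 3133
MMCCLVIII = 2258
3133 - 2258 = 875

DCCCLXXV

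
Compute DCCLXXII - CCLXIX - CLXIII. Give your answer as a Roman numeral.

DCCLXXII = 772, CCLXIX = 269, CLXIII = 163
772 - 269 = 503
503 - 163 = 340

CCCXL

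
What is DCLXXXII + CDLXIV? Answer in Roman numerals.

DCLXXXII = 682
CDLXIV = 464
682 + 464 = 1146

MCXLVI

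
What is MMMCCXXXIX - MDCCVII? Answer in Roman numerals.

MMMCCXXXIX = 3239
MDCCVII = 1707
3239 - 1707 = 1532

MDXXXII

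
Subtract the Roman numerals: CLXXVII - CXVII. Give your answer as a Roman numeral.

CLXXVII = 177
CXVII = 117
177 - 117 = 60

LX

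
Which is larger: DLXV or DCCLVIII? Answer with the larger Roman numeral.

DLXV = 565
DCCLVIII = 758
758 is larger

DCCLVIII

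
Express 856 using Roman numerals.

Convert 856 to Roman numerals:
  856 contains 1×500 (D)
  356 contains 3×100 (CCC)
  56 contains 1×50 (L)
  6 contains 1×5 (V)
  1 contains 1×1 (I)

DCCCLVI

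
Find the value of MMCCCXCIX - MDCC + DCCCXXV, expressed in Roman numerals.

MMCCCXCIX = 2399, MDCC = 1700, DCCCXXV = 825
2399 - 1700 = 699
699 + 825 = 1524

MDXXIV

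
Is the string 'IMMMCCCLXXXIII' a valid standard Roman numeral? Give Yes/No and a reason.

'IMMMCCCLXXXIII': Invalid subtractive combination: IM

No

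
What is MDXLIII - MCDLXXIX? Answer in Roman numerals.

MDXLIII = 1543
MCDLXXIX = 1479
1543 - 1479 = 64

LXIV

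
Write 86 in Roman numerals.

Convert 86 to Roman numerals:
  86 contains 1×50 (L)
  36 contains 3×10 (XXX)
  6 contains 1×5 (V)
  1 contains 1×1 (I)

LXXXVI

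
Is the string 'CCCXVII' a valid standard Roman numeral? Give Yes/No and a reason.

'CCCXVII': Check the rules: uses only the symbols I, V, X, L, C, D, M; no symbol is repeated more than three times in a row; V, L and D each appear at most once; no smaller symbol precedes a larger one (values never increase from left to right). Value: C (100) + C (100) + C (100) + X (10) + V (5) + I (1) + I (1) = 317. So it is a valid standard Roman numeral.

Yes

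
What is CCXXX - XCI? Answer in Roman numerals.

CCXXX = 230
XCI = 91
230 - 91 = 139

CXXXIX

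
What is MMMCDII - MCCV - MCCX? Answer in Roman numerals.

MMMCDII = 3402, MCCV = 1205, MCCX = 1210
3402 - 1205 = 2197
2197 - 1210 = 987

CMLXXXVII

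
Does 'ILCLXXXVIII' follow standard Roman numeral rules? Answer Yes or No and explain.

'ILCLXXXVIII': L should not appear more than once

No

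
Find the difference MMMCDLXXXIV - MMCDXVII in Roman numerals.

MMMCDLXXXIV = 3484
MMCDXVII = 2417
3484 - 2417 = 1067

MLXVII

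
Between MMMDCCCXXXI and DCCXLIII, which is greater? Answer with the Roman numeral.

MMMDCCCXXXI = 3831
DCCXLIII = 743
3831 is larger

MMMDCCCXXXI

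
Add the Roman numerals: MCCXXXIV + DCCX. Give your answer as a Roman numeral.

MCCXXXIV = 1234
DCCX = 710
1234 + 710 = 1944

MCMXLIV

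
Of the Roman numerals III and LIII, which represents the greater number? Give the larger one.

III = 3
LIII = 53
53 is larger

LIII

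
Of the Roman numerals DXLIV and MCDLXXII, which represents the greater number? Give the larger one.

DXLIV = 544
MCDLXXII = 1472
1472 is larger

MCDLXXII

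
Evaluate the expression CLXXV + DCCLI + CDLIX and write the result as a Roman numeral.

CLXXV = 175, DCCLI = 751, CDLIX = 459
175 + 751 = 926
926 + 459 = 1385

MCCCLXXXV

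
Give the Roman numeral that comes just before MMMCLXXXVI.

MMMCLXXXVI = 3186; previous is 3185

MMMCLXXXV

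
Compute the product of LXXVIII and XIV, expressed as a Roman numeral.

LXXVIII = 78
XIV = 14
78 × 14 = 1092

MXCII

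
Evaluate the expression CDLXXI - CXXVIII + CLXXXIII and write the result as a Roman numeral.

CDLXXI = 471, CXXVIII = 128, CLXXXIII = 183
471 - 128 = 343
343 + 183 = 526

DXXVI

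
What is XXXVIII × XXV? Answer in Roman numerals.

XXXVIII = 38
XXV = 25
38 × 25 = 950

CML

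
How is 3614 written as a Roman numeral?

Convert 3614 to Roman numerals:
  3614 contains 3×1000 (MMM)
  614 contains 1×500 (D)
  114 contains 1×100 (C)
  14 contains 1×10 (X)
  4 contains 1×4 (IV)

MMMDCXIV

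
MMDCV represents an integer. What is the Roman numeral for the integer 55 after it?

MMDCV = 2605
2605 + 55 = 2660

MMDCLX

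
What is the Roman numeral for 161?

Convert 161 to Roman numerals:
  161 contains 1×100 (C)
  61 contains 1×50 (L)
  11 contains 1×10 (X)
  1 contains 1×1 (I)

CLXI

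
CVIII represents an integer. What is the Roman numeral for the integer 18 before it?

CVIII = 108
108 - 18 = 90

XC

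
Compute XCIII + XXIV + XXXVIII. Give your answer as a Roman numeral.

XCIII = 93, XXIV = 24, XXXVIII = 38
93 + 24 = 117
117 + 38 = 155

CLV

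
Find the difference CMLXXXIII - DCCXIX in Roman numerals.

CMLXXXIII = 983
DCCXIX = 719
983 - 719 = 264

CCLXIV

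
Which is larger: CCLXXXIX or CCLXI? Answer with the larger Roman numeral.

CCLXXXIX = 289
CCLXI = 261
289 is larger

CCLXXXIX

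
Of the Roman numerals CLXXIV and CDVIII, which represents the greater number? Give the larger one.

CLXXIV = 174
CDVIII = 408
408 is larger

CDVIII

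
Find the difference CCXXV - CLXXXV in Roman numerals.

CCXXV = 225
CLXXXV = 185
225 - 185 = 40

XL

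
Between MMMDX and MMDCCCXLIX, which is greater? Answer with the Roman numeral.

MMMDX = 3510
MMDCCCXLIX = 2849
3510 is larger

MMMDX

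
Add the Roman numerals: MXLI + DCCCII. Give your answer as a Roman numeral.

MXLI = 1041
DCCCII = 802
1041 + 802 = 1843

MDCCCXLIII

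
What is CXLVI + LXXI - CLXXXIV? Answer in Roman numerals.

CXLVI = 146, LXXI = 71, CLXXXIV = 184
146 + 71 = 217
217 - 184 = 33

XXXIII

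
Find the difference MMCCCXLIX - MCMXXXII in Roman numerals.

MMCCCXLIX = 2349
MCMXXXII = 1932
2349 - 1932 = 417

CDXVII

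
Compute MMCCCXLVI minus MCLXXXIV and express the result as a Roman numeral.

MMCCCXLVI = 2346
MCLXXXIV = 1184
2346 - 1184 = 1162

MCLXII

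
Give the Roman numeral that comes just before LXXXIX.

LXXXIX = 89; previous is 88

LXXXVIII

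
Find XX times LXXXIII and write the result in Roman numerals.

XX = 20
LXXXIII = 83
20 × 83 = 1660

MDCLX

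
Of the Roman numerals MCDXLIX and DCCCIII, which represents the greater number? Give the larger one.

MCDXLIX = 1449
DCCCIII = 803
1449 is larger

MCDXLIX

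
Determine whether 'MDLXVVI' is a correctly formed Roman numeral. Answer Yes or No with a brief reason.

'MDLXVVI': V should not appear more than once

No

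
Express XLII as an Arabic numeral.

XLII: XL=40, I=1, I=1
40 + 1 + 1 = 42

42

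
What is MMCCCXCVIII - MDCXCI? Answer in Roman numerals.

MMCCCXCVIII = 2398
MDCXCI = 1691
2398 - 1691 = 707

DCCVII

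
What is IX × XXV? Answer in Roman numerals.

IX = 9
XXV = 25
9 × 25 = 225

CCXXV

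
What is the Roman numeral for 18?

Convert 18 to Roman numerals:
  18 contains 1×10 (X)
  8 contains 1×5 (V)
  3 contains 3×1 (III)

XVIII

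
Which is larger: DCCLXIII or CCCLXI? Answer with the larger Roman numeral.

DCCLXIII = 763
CCCLXI = 361
763 is larger

DCCLXIII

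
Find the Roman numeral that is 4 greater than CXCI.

CXCI = 191
191 + 4 = 195

CXCV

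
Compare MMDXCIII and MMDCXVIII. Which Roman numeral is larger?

MMDXCIII = 2593
MMDCXVIII = 2618
2618 is larger

MMDCXVIII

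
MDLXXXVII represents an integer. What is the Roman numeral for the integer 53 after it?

MDLXXXVII = 1587
1587 + 53 = 1640

MDCXL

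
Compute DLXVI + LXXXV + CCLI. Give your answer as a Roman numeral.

DLXVI = 566, LXXXV = 85, CCLI = 251
566 + 85 = 651
651 + 251 = 902

CMII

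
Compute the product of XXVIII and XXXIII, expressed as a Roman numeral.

XXVIII = 28
XXXIII = 33
28 × 33 = 924

CMXXIV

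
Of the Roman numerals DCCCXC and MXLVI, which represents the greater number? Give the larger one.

DCCCXC = 890
MXLVI = 1046
1046 is larger

MXLVI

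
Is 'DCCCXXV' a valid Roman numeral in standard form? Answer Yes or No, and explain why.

'DCCCXXV': Check the rules: uses only the symbols I, V, X, L, C, D, M; no symbol is repeated more than three times in a row; V, L and D each appear at most once; no smaller symbol precedes a larger one (values never increase from left to right). Value: D (500) + C (100) + C (100) + C (100) + X (10) + X (10) + V (5) = 825. So it is a valid standard Roman numeral.

Yes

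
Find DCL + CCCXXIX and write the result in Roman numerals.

DCL = 650
CCCXXIX = 329
650 + 329 = 979

CMLXXIX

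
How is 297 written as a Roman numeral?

Convert 297 to Roman numerals:
  297 contains 2×100 (CC)
  97 contains 1×90 (XC)
  7 contains 1×5 (V)
  2 contains 2×1 (II)

CCXCVII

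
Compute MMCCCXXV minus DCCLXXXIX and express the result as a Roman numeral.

MMCCCXXV = 2325
DCCLXXXIX = 789
2325 - 789 = 1536

MDXXXVI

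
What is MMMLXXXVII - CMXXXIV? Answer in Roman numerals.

MMMLXXXVII = 3087
CMXXXIV = 934
3087 - 934 = 2153

MMCLIII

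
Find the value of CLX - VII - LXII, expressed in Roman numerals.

CLX = 160, VII = 7, LXII = 62
160 - 7 = 153
153 - 62 = 91

XCI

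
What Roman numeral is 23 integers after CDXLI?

CDXLI = 441
441 + 23 = 464

CDLXIV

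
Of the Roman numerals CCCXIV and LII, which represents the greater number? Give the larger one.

CCCXIV = 314
LII = 52
314 is larger

CCCXIV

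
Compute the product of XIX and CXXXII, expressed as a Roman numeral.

XIX = 19
CXXXII = 132
19 × 132 = 2508

MMDVIII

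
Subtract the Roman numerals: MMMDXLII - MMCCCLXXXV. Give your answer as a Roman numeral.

MMMDXLII = 3542
MMCCCLXXXV = 2385
3542 - 2385 = 1157

MCLVII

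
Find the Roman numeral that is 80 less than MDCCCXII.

MDCCCXII = 1812
1812 - 80 = 1732

MDCCXXXII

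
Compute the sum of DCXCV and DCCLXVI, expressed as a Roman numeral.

DCXCV = 695
DCCLXVI = 766
695 + 766 = 1461

MCDLXI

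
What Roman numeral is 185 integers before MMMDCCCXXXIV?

MMMDCCCXXXIV = 3834
3834 - 185 = 3649

MMMDCXLIX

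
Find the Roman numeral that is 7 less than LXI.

LXI = 61
61 - 7 = 54

LIV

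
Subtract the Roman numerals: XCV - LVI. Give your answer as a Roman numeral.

XCV = 95
LVI = 56
95 - 56 = 39

XXXIX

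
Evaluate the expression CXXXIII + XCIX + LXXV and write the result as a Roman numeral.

CXXXIII = 133, XCIX = 99, LXXV = 75
133 + 99 = 232
232 + 75 = 307

CCCVII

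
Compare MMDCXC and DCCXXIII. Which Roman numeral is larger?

MMDCXC = 2690
DCCXXIII = 723
2690 is larger

MMDCXC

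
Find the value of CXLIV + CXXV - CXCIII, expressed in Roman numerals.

CXLIV = 144, CXXV = 125, CXCIII = 193
144 + 125 = 269
269 - 193 = 76

LXXVI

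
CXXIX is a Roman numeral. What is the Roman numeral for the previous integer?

CXXIX = 129; previous is 128

CXXVIII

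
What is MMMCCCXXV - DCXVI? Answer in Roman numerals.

MMMCCCXXV = 3325
DCXVI = 616
3325 - 616 = 2709

MMDCCIX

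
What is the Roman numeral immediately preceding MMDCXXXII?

MMDCXXXII = 2632; previous is 2631

MMDCXXXI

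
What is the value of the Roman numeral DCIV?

DCIV: D=500, C=100, IV=4
500 + 100 + 4 = 604

604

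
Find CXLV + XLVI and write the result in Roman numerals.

CXLV = 145
XLVI = 46
145 + 46 = 191

CXCI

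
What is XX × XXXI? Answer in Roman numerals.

XX = 20
XXXI = 31
20 × 31 = 620

DCXX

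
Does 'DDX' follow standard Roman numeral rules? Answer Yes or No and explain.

'DDX': D should not appear more than once

No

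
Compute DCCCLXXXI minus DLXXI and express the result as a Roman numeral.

DCCCLXXXI = 881
DLXXI = 571
881 - 571 = 310

CCCX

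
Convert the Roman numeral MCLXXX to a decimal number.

MCLXXX: M=1000, C=100, L=50, X=10, X=10, X=10
1000 + 100 + 50 + 10 + 10 + 10 = 1180

1180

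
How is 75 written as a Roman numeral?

Convert 75 to Roman numerals:
  75 contains 1×50 (L)
  25 contains 2×10 (XX)
  5 contains 1×5 (V)

LXXV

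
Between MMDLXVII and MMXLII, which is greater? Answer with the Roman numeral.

MMDLXVII = 2567
MMXLII = 2042
2567 is larger

MMDLXVII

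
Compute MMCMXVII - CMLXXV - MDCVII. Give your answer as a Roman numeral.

MMCMXVII = 2917, CMLXXV = 975, MDCVII = 1607
2917 - 975 = 1942
1942 - 1607 = 335

CCCXXXV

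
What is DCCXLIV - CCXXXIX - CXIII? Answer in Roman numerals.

DCCXLIV = 744, CCXXXIX = 239, CXIII = 113
744 - 239 = 505
505 - 113 = 392

CCCXCII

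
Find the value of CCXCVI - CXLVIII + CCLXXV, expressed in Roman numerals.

CCXCVI = 296, CXLVIII = 148, CCLXXV = 275
296 - 148 = 148
148 + 275 = 423

CDXXIII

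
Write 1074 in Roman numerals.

Convert 1074 to Roman numerals:
  1074 contains 1×1000 (M)
  74 contains 1×50 (L)
  24 contains 2×10 (XX)
  4 contains 1×4 (IV)

MLXXIV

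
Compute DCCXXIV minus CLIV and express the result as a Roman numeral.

DCCXXIV = 724
CLIV = 154
724 - 154 = 570

DLXX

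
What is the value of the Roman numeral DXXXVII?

DXXXVII: D=500, X=10, X=10, X=10, V=5, I=1, I=1
500 + 10 + 10 + 10 + 5 + 1 + 1 = 537

537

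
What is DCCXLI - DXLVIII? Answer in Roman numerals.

DCCXLI = 741
DXLVIII = 548
741 - 548 = 193

CXCIII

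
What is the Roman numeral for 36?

Convert 36 to Roman numerals:
  36 contains 3×10 (XXX)
  6 contains 1×5 (V)
  1 contains 1×1 (I)

XXXVI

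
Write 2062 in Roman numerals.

Convert 2062 to Roman numerals:
  2062 contains 2×1000 (MM)
  62 contains 1×50 (L)
  12 contains 1×10 (X)
  2 contains 2×1 (II)

MMLXII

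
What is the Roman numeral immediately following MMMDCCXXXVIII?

MMMDCCXXXVIII = 3738, so the next integer is 3738 + 1 = 3739

MMMDCCXXXIX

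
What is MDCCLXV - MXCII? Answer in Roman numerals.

MDCCLXV = 1765
MXCII = 1092
1765 - 1092 = 673

DCLXXIII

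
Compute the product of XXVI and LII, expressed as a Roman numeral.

XXVI = 26
LII = 52
26 × 52 = 1352

MCCCLII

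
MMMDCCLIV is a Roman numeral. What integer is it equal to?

MMMDCCLIV: M=1000, M=1000, M=1000, D=500, C=100, C=100, L=50, IV=4
1000 + 1000 + 1000 + 500 + 100 + 100 + 50 + 4 = 3754

3754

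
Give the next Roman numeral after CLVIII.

CLVIII = 158, so the next integer is 158 + 1 = 159

CLIX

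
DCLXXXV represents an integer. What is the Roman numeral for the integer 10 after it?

DCLXXXV = 685
685 + 10 = 695

DCXCV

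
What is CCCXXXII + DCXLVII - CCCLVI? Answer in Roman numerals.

CCCXXXII = 332, DCXLVII = 647, CCCLVI = 356
332 + 647 = 979
979 - 356 = 623

DCXXIII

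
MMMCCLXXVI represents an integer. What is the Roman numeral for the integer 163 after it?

MMMCCLXXVI = 3276
3276 + 163 = 3439

MMMCDXXXIX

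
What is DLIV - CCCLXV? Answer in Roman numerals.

DLIV = 554
CCCLXV = 365
554 - 365 = 189

CLXXXIX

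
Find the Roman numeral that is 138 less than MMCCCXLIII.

MMCCCXLIII = 2343
2343 - 138 = 2205

MMCCV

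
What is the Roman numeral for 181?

Convert 181 to Roman numerals:
  181 contains 1×100 (C)
  81 contains 1×50 (L)
  31 contains 3×10 (XXX)
  1 contains 1×1 (I)

CLXXXI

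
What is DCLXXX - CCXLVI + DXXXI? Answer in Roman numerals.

DCLXXX = 680, CCXLVI = 246, DXXXI = 531
680 - 246 = 434
434 + 531 = 965

CMLXV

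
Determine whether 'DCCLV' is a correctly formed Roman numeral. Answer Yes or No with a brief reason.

'DCCLV': Check the rules: uses only the symbols I, V, X, L, C, D, M; no symbol is repeated more than three times in a row; V, L and D each appear at most once; no smaller symbol precedes a larger one (values never increase from left to right). Value: D (500) + C (100) + C (100) + L (50) + V (5) = 755. So it is a valid standard Roman numeral.

Yes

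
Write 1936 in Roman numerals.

Convert 1936 to Roman numerals:
  1936 contains 1×1000 (M)
  936 contains 1×900 (CM)
  36 contains 3×10 (XXX)
  6 contains 1×5 (V)
  1 contains 1×1 (I)

MCMXXXVI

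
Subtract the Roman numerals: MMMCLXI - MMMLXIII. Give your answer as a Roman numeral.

MMMCLXI = 3161
MMMLXIII = 3063
3161 - 3063 = 98

XCVIII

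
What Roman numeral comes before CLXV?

CLXV = 165; previous is 164

CLXIV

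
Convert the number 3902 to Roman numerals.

Convert 3902 to Roman numerals:
  3902 contains 3×1000 (MMM)
  902 contains 1×900 (CM)
  2 contains 2×1 (II)

MMMCMII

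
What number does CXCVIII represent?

CXCVIII: C=100, XC=90, V=5, I=1, I=1, I=1
100 + 90 + 5 + 1 + 1 + 1 = 198

198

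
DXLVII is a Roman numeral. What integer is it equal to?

DXLVII: D=500, XL=40, V=5, I=1, I=1
500 + 40 + 5 + 1 + 1 = 547

547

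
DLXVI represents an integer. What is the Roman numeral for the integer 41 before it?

DLXVI = 566
566 - 41 = 525

DXXV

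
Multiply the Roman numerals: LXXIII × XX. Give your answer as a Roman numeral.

LXXIII = 73
XX = 20
73 × 20 = 1460

MCDLX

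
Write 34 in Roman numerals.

Convert 34 to Roman numerals:
  34 contains 3×10 (XXX)
  4 contains 1×4 (IV)

XXXIV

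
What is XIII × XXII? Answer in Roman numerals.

XIII = 13
XXII = 22
13 × 22 = 286

CCLXXXVI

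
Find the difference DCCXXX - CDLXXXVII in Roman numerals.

DCCXXX = 730
CDLXXXVII = 487
730 - 487 = 243

CCXLIII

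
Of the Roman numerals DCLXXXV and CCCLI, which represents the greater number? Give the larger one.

DCLXXXV = 685
CCCLI = 351
685 is larger

DCLXXXV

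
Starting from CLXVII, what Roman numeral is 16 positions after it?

CLXVII = 167
167 + 16 = 183

CLXXXIII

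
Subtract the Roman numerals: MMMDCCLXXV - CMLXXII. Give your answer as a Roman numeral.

MMMDCCLXXV = 3775
CMLXXII = 972
3775 - 972 = 2803

MMDCCCIII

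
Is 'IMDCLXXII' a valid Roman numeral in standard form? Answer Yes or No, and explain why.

'IMDCLXXII': Invalid subtractive combination: IM

No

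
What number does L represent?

L: L=50

50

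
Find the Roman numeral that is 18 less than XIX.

XIX = 19
19 - 18 = 1

I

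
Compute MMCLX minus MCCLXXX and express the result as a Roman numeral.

MMCLX = 2160
MCCLXXX = 1280
2160 - 1280 = 880

DCCCLXXX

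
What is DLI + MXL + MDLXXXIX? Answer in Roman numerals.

DLI = 551, MXL = 1040, MDLXXXIX = 1589
551 + 1040 = 1591
1591 + 1589 = 3180

MMMCLXXX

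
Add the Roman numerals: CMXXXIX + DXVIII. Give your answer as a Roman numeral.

CMXXXIX = 939
DXVIII = 518
939 + 518 = 1457

MCDLVII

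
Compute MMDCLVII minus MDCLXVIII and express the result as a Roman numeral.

MMDCLVII = 2657
MDCLXVIII = 1668
2657 - 1668 = 989

CMLXXXIX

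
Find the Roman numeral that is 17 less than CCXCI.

CCXCI = 291
291 - 17 = 274

CCLXXIV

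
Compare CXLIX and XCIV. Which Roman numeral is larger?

CXLIX = 149
XCIV = 94
149 is larger

CXLIX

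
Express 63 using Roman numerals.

Convert 63 to Roman numerals:
  63 contains 1×50 (L)
  13 contains 1×10 (X)
  3 contains 3×1 (III)

LXIII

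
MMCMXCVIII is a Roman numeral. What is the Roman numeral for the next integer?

MMCMXCVIII = 2998; next is 2999

MMCMXCIX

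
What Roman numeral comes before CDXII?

CDXII = 412; previous is 411

CDXI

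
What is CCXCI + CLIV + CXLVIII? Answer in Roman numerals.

CCXCI = 291, CLIV = 154, CXLVIII = 148
291 + 154 = 445
445 + 148 = 593

DXCIII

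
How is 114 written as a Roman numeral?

Convert 114 to Roman numerals:
  114 contains 1×100 (C)
  14 contains 1×10 (X)
  4 contains 1×4 (IV)

CXIV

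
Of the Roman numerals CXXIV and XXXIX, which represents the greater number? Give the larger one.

CXXIV = 124
XXXIX = 39
124 is larger

CXXIV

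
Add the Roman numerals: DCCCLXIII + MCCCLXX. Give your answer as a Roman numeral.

DCCCLXIII = 863
MCCCLXX = 1370
863 + 1370 = 2233

MMCCXXXIII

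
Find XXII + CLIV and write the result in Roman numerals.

XXII = 22
CLIV = 154
22 + 154 = 176

CLXXVI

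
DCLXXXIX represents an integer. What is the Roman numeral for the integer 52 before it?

DCLXXXIX = 689
689 - 52 = 637

DCXXXVII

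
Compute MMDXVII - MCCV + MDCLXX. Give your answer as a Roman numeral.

MMDXVII = 2517, MCCV = 1205, MDCLXX = 1670
2517 - 1205 = 1312
1312 + 1670 = 2982

MMCMLXXXII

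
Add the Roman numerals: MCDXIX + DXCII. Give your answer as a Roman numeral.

MCDXIX = 1419
DXCII = 592
1419 + 592 = 2011

MMXI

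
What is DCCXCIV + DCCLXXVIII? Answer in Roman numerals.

DCCXCIV = 794
DCCLXXVIII = 778
794 + 778 = 1572

MDLXXII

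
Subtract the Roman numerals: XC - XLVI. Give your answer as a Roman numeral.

XC = 90
XLVI = 46
90 - 46 = 44

XLIV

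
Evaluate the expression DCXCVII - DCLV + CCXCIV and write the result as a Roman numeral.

DCXCVII = 697, DCLV = 655, CCXCIV = 294
697 - 655 = 42
42 + 294 = 336

CCCXXXVI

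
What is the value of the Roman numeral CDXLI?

CDXLI: CD=400, XL=40, I=1
400 + 40 + 1 = 441

441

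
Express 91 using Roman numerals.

Convert 91 to Roman numerals:
  91 contains 1×90 (XC)
  1 contains 1×1 (I)

XCI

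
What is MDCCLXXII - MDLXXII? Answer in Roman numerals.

MDCCLXXII = 1772
MDLXXII = 1572
1772 - 1572 = 200

CC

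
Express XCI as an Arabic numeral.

XCI: XC=90, I=1
90 + 1 = 91

91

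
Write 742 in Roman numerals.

Convert 742 to Roman numerals:
  742 contains 1×500 (D)
  242 contains 2×100 (CC)
  42 contains 1×40 (XL)
  2 contains 2×1 (II)

DCCXLII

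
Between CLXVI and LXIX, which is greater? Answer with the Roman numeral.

CLXVI = 166
LXIX = 69
166 is larger

CLXVI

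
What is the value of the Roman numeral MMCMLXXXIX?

MMCMLXXXIX: M=1000, M=1000, CM=900, L=50, X=10, X=10, X=10, IX=9
1000 + 1000 + 900 + 50 + 10 + 10 + 10 + 9 = 2989

2989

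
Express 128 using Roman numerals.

Convert 128 to Roman numerals:
  128 contains 1×100 (C)
  28 contains 2×10 (XX)
  8 contains 1×5 (V)
  3 contains 3×1 (III)

CXXVIII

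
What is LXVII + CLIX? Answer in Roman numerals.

LXVII = 67
CLIX = 159
67 + 159 = 226

CCXXVI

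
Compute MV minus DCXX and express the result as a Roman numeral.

MV = 1005
DCXX = 620
1005 - 620 = 385

CCCLXXXV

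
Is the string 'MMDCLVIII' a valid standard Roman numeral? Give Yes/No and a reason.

'MMDCLVIII': Check the rules: uses only the symbols I, V, X, L, C, D, M; no symbol is repeated more than three times in a row; V, L and D each appear at most once; no smaller symbol precedes a larger one (values never increase from left to right). Value: M (1000) + M (1000) + D (500) + C (100) + L (50) + V (5) + I (1) + I (1) + I (1) = 2658. So it is a valid standard Roman numeral.

Yes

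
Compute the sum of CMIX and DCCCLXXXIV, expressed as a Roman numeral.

CMIX = 909
DCCCLXXXIV = 884
909 + 884 = 1793

MDCCXCIII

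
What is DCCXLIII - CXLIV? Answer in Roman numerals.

DCCXLIII = 743
CXLIV = 144
743 - 144 = 599

DXCIX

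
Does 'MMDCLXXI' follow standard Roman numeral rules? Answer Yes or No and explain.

'MMDCLXXI': Check the rules: uses only the symbols I, V, X, L, C, D, M; no symbol is repeated more than three times in a row; V, L and D each appear at most once; no smaller symbol precedes a larger one (values never increase from left to right). Value: M (1000) + M (1000) + D (500) + C (100) + L (50) + X (10) + X (10) + I (1) = 2671. So it is a valid standard Roman numeral.

Yes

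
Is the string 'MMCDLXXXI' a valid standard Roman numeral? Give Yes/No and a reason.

'MMCDLXXXI': Check the rules: uses only the symbols I, V, X, L, C, D, M; no symbol is repeated more than three times in a row; V, L and D each appear at most once; the only place a smaller symbol precedes a larger one is the allowed subtractive pair CD, the symbol right after such a pair (if any) is smaller than the pair's first symbol, and otherwise the values never increase from left to right. Value: M (1000) + M (1000) + CD (400) + L (50) + X (10) + X (10) + X (10) + I (1) = 2481. So it is a valid standard Roman numeral.

Yes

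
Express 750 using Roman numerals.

Convert 750 to Roman numerals:
  750 contains 1×500 (D)
  250 contains 2×100 (CC)
  50 contains 1×50 (L)

DCCL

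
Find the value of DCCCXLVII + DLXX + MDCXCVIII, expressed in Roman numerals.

DCCCXLVII = 847, DLXX = 570, MDCXCVIII = 1698
847 + 570 = 1417
1417 + 1698 = 3115

MMMCXV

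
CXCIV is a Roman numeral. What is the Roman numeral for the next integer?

CXCIV = 194; next is 195

CXCV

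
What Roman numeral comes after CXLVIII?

CXLVIII = 148; next is 149

CXLIX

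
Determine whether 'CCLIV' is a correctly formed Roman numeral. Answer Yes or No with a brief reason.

'CCLIV': Check the rules: uses only the symbols I, V, X, L, C, D, M; no symbol is repeated more than three times in a row; V, L and D each appear at most once; the only place a smaller symbol precedes a larger one is the allowed subtractive pair IV, the symbol right after such a pair (if any) is smaller than the pair's first symbol, and otherwise the values never increase from left to right. Value: C (100) + C (100) + L (50) + IV (4) = 254. So it is a valid standard Roman numeral.

Yes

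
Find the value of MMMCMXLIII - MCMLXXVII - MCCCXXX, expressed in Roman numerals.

MMMCMXLIII = 3943, MCMLXXVII = 1977, MCCCXXX = 1330
3943 - 1977 = 1966
1966 - 1330 = 636

DCXXXVI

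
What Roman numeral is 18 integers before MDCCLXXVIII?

MDCCLXXVIII = 1778
1778 - 18 = 1760

MDCCLX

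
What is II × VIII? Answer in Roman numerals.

II = 2
VIII = 8
2 × 8 = 16

XVI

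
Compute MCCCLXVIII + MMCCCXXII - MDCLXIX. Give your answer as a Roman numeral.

MCCCLXVIII = 1368, MMCCCXXII = 2322, MDCLXIX = 1669
1368 + 2322 = 3690
3690 - 1669 = 2021

MMXXI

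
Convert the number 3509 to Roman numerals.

Convert 3509 to Roman numerals:
  3509 contains 3×1000 (MMM)
  509 contains 1×500 (D)
  9 contains 1×9 (IX)

MMMDIX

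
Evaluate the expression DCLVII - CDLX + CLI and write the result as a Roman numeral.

DCLVII = 657, CDLX = 460, CLI = 151
657 - 460 = 197
197 + 151 = 348

CCCXLVIII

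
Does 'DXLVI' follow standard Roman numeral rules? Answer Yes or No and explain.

'DXLVI': Check the rules: uses only the symbols I, V, X, L, C, D, M; no symbol is repeated more than three times in a row; V, L and D each appear at most once; the only place a smaller symbol precedes a larger one is the allowed subtractive pair XL, the symbol right after such a pair (if any) is smaller than the pair's first symbol, and otherwise the values never increase from left to right. Value: D (500) + XL (40) + V (5) + I (1) = 546. So it is a valid standard Roman numeral.

Yes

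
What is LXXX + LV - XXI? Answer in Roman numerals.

LXXX = 80, LV = 55, XXI = 21
80 + 55 = 135
135 - 21 = 114

CXIV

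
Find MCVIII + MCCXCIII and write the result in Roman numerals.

MCVIII = 1108
MCCXCIII = 1293
1108 + 1293 = 2401

MMCDI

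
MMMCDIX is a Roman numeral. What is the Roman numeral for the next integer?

MMMCDIX = 3409, so the next integer is 3409 + 1 = 3410

MMMCDX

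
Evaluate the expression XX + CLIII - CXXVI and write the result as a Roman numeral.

XX = 20, CLIII = 153, CXXVI = 126
20 + 153 = 173
173 - 126 = 47

XLVII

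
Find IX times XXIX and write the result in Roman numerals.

IX = 9
XXIX = 29
9 × 29 = 261

CCLXI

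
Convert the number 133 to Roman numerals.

Convert 133 to Roman numerals:
  133 contains 1×100 (C)
  33 contains 3×10 (XXX)
  3 contains 3×1 (III)

CXXXIII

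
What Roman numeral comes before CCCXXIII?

CCCXXIII = 323; previous is 322

CCCXXII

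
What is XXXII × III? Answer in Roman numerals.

XXXII = 32
III = 3
32 × 3 = 96

XCVI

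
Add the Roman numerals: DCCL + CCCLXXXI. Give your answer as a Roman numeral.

DCCL = 750
CCCLXXXI = 381
750 + 381 = 1131

MCXXXI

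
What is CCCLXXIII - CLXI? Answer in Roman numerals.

CCCLXXIII = 373
CLXI = 161
373 - 161 = 212

CCXII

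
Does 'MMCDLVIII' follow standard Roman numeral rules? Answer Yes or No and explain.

'MMCDLVIII': Check the rules: uses only the symbols I, V, X, L, C, D, M; no symbol is repeated more than three times in a row; V, L and D each appear at most once; the only place a smaller symbol precedes a larger one is the allowed subtractive pair CD, the symbol right after such a pair (if any) is smaller than the pair's first symbol, and otherwise the values never increase from left to right. Value: M (1000) + M (1000) + CD (400) + L (50) + V (5) + I (1) + I (1) + I (1) = 2458. So it is a valid standard Roman numeral.

Yes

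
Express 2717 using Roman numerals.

Convert 2717 to Roman numerals:
  2717 contains 2×1000 (MM)
  717 contains 1×500 (D)
  217 contains 2×100 (CC)
  17 contains 1×10 (X)
  7 contains 1×5 (V)
  2 contains 2×1 (II)

MMDCCXVII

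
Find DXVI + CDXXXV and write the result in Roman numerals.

DXVI = 516
CDXXXV = 435
516 + 435 = 951

CMLI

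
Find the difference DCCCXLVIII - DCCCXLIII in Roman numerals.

DCCCXLVIII = 848
DCCCXLIII = 843
848 - 843 = 5

V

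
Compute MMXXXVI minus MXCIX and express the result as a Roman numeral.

MMXXXVI = 2036
MXCIX = 1099
2036 - 1099 = 937

CMXXXVII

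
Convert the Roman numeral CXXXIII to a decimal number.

CXXXIII: C=100, X=10, X=10, X=10, I=1, I=1, I=1
100 + 10 + 10 + 10 + 1 + 1 + 1 = 133

133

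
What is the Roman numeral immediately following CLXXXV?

CLXXXV = 185, so the next integer is 185 + 1 = 186

CLXXXVI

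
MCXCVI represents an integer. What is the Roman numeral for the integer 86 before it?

MCXCVI = 1196
1196 - 86 = 1110

MCX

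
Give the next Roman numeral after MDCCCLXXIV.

MDCCCLXXIV = 1874; next is 1875

MDCCCLXXV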